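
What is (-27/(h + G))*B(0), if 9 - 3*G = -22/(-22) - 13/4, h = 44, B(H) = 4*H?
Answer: 0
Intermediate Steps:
G = 15/4 (G = 3 - (-22/(-22) - 13/4)/3 = 3 - (-22*(-1/22) - 13*1/4)/3 = 3 - (1 - 13/4)/3 = 3 - 1/3*(-9/4) = 3 + 3/4 = 15/4 ≈ 3.7500)
(-27/(h + G))*B(0) = (-27/(44 + 15/4))*(4*0) = -27/191/4*0 = -27*4/191*0 = -108/191*0 = 0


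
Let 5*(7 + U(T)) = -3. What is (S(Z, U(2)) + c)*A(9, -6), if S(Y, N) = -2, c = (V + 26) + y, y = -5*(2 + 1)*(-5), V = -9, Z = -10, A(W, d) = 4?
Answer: 360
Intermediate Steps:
U(T) = -38/5 (U(T) = -7 + (⅕)*(-3) = -7 - ⅗ = -38/5)
y = 75 (y = -15*(-5) = -5*(-15) = 75)
c = 92 (c = (-9 + 26) + 75 = 17 + 75 = 92)
(S(Z, U(2)) + c)*A(9, -6) = (-2 + 92)*4 = 90*4 = 360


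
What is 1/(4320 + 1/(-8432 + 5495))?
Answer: 2937/12687839 ≈ 0.00023148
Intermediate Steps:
1/(4320 + 1/(-8432 + 5495)) = 1/(4320 + 1/(-2937)) = 1/(4320 - 1/2937) = 1/(12687839/2937) = 2937/12687839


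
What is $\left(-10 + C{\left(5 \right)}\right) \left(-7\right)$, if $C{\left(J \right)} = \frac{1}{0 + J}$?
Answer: $\frac{343}{5} \approx 68.6$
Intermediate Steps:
$C{\left(J \right)} = \frac{1}{J}$
$\left(-10 + C{\left(5 \right)}\right) \left(-7\right) = \left(-10 + \frac{1}{5}\right) \left(-7\right) = \left(- \frac{49}{5}\right) \left(-7\right) = \frac{343}{5}$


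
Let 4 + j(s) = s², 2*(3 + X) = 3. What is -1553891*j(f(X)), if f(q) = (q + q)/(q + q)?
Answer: 4661673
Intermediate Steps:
X = -3/2 (X = -3 + (½)*3 = -3 + 3/2 = -3/2 ≈ -1.5000)
f(q) = 1 (f(q) = (2*q)/((2*q)) = (2*q)*(1/(2*q)) = 1)
j(s) = -4 + s²
-1553891*j(f(X)) = -1553891*(-4 + 1²) = -1553891*(-4 + 1) = -1553891*(-3) = 4661673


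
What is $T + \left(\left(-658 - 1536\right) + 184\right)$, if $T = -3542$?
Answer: $-5552$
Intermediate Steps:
$T + \left(\left(-658 - 1536\right) + 184\right) = -3542 + \left(\left(-658 - 1536\right) + 184\right) = -3542 + \left(-2194 + 184\right) = -3542 - 2010 = -5552$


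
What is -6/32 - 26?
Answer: -419/16 ≈ -26.188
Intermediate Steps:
-6/32 - 26 = (1/32)*(-6) - 26 = -3/16 - 26 = -419/16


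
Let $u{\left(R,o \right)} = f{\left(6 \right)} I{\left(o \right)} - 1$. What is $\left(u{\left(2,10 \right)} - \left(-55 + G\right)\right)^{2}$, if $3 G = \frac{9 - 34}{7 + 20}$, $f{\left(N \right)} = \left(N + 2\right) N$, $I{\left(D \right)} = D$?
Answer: $\frac{1873071841}{6561} \approx 2.8549 \cdot 10^{5}$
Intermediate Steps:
$f{\left(N \right)} = N \left(2 + N\right)$ ($f{\left(N \right)} = \left(2 + N\right) N = N \left(2 + N\right)$)
$G = - \frac{25}{81}$ ($G = \frac{\left(9 - 34\right) \frac{1}{7 + 20}}{3} = \frac{\left(-25\right) \frac{1}{27}}{3} = \frac{1}{3} \left(- \frac{25}{27}\right) = - \frac{25}{81} \approx -0.30864$)
$u{\left(R,o \right)} = -1 + 48 o$ ($u{\left(R,o \right)} = 6 \left(2 + 6\right) o - 1 = 6 \cdot 8 o - 1 = 48 o - 1 = -1 + 48 o$)
$\left(u{\left(2,10 \right)} - \left(-55 + G\right)\right)^{2} = \left(\left(-1 + 48 \cdot 10\right) + \left(55 - - \frac{25}{81}\right)\right)^{2} = \left(\left(-1 + 480\right) + \left(55 + \frac{25}{81}\right)\right)^{2} = \left(479 + \frac{4480}{81}\right)^{2} = \left(\frac{43279}{81}\right)^{2} = \frac{1873071841}{6561}$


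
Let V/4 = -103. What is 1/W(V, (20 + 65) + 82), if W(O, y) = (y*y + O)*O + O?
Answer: -1/11320936 ≈ -8.8332e-8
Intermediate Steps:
V = -412 (V = 4*(-103) = -412)
W(O, y) = O + O*(O + y²) (W(O, y) = (y² + O)*O + O = (O + y²)*O + O = O*(O + y²) + O = O + O*(O + y²))
1/W(V, (20 + 65) + 82) = 1/(-412*(1 - 412 + ((20 + 65) + 82)²)) = 1/(-412*(1 - 412 + (85 + 82)²)) = 1/(-412*(1 - 412 + 167²)) = 1/(-412*(1 - 412 + 27889)) = 1/(-412*27478) = 1/(-11320936) = -1/11320936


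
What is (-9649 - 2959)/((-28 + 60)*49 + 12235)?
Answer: -12608/13803 ≈ -0.91342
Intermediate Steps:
(-9649 - 2959)/((-28 + 60)*49 + 12235) = -12608/(32*49 + 12235) = -12608/(1568 + 12235) = -12608/13803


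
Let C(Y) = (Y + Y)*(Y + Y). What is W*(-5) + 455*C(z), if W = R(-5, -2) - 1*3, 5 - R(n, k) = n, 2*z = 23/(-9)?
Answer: 237860/81 ≈ 2936.5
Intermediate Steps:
z = -23/18 (z = (23/(-9))/2 = (23*(-1/9))/2 = (1/2)*(-23/9) = -23/18 ≈ -1.2778)
R(n, k) = 5 - n
C(Y) = 4*Y**2 (C(Y) = (2*Y)*(2*Y) = 4*Y**2)
W = 7 (W = (5 - 1*(-5)) - 1*3 = (5 + 5) - 3 = 10 - 3 = 7)
W*(-5) + 455*C(z) = 7*(-5) + 455*(4*(-23/18)**2) = -35 + 455*(4*(529/324)) = -35 + 455*(529/81) = -35 + 240695/81 = 237860/81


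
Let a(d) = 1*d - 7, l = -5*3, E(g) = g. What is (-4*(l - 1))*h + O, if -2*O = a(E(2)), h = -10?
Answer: -1275/2 ≈ -637.50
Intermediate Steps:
l = -15
a(d) = -7 + d (a(d) = d - 7 = -7 + d)
O = 5/2 (O = -(-7 + 2)/2 = -½*(-5) = 5/2 ≈ 2.5000)
(-4*(l - 1))*h + O = -4*(-15 - 1)*(-10) + 5/2 = -4*(-16)*(-10) + 5/2 = 64*(-10) + 5/2 = -640 + 5/2 = -1275/2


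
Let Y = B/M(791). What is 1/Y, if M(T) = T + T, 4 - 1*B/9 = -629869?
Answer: 1582/5668857 ≈ 0.00027907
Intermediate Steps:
B = 5668857 (B = 36 - 9*(-629869) = 36 + 5668821 = 5668857)
M(T) = 2*T
Y = 5668857/1582 (Y = 5668857/((2*791)) = 5668857/1582 ≈ 3583.3)
1/Y = 1/(5668857/1582) = 1582/5668857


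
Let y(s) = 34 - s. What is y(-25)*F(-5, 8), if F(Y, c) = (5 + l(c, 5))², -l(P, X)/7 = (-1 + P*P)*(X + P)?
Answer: 1935789056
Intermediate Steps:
l(P, X) = -7*(-1 + P²)*(P + X) (l(P, X) = -7*(-1 + P*P)*(X + P) = -7*(-1 + P²)*(P + X))
F(Y, c) = (40 - 35*c² - 7*c³ + 7*c)² (F(Y, c) = (5 + (-7*c³ + 7*c + 7*5 - 7*5*c²))² = (5 + (-7*c³ + 7*c + 35 - 35*c²))² = (5 + (35 - 35*c² - 7*c³ + 7*c))² = (40 - 35*c² - 7*c³ + 7*c)²)
y(-25)*F(-5, 8) = (34 - 1*(-25))*(-40 - 7*8 + 7*8³ + 35*8²)² = (34 + 25)*(-40 - 56 + 7*512 + 35*64)² = 59*(-40 - 56 + 3584 + 2240)² = 59*5728² = 59*32809984 = 1935789056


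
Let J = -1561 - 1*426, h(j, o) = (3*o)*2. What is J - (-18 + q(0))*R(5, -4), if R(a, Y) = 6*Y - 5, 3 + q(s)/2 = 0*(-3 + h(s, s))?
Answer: -2683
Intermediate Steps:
h(j, o) = 6*o
q(s) = -6 (q(s) = -6 + 2*(0*(-3 + 6*s)) = -6 + 2*0 = -6 + 0 = -6)
R(a, Y) = -5 + 6*Y
J = -1987 (J = -1561 - 426 = -1987)
J - (-18 + q(0))*R(5, -4) = -1987 - (-18 - 6)*(-5 + 6*(-4)) = -1987 - (-24)*(-5 - 24) = -1987 - (-24)*(-29) = -1987 - 1*696 = -1987 - 696 = -2683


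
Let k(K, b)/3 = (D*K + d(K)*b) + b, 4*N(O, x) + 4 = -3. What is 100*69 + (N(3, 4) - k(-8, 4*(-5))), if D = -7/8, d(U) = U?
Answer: 25829/4 ≈ 6457.3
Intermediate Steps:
N(O, x) = -7/4 (N(O, x) = -1 + (¼)*(-3) = -1 - ¾ = -7/4)
D = -7/8 (D = -7*⅛ = -7/8 ≈ -0.87500)
k(K, b) = 3*b - 21*K/8 + 3*K*b (k(K, b) = 3*((-7*K/8 + K*b) + b) = 3*(b - 7*K/8 + K*b) = 3*b - 21*K/8 + 3*K*b)
100*69 + (N(3, 4) - k(-8, 4*(-5))) = 100*69 + (-7/4 - (3*(4*(-5)) - 21/8*(-8) + 3*(-8)*(4*(-5)))) = 6900 + (-7/4 - (3*(-20) + 21 + 3*(-8)*(-20))) = 6900 + (-7/4 - (-60 + 21 + 480)) = 6900 + (-7/4 - 1*441) = 6900 + (-7/4 - 441) = 6900 - 1771/4 = 25829/4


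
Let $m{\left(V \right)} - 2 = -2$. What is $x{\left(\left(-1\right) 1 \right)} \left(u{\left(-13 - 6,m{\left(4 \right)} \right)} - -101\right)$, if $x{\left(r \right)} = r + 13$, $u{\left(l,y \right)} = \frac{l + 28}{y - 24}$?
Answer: $\frac{2415}{2} \approx 1207.5$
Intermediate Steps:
$m{\left(V \right)} = 0$ ($m{\left(V \right)} = 2 - 2 = 0$)
$u{\left(l,y \right)} = \frac{28 + l}{-24 + y}$
$x{\left(r \right)} = 13 + r$
$x{\left(\left(-1\right) 1 \right)} \left(u{\left(-13 - 6,m{\left(4 \right)} \right)} - -101\right) = \left(13 - 1\right) \left(\frac{28 - 19}{-24 + 0} - -101\right) = \left(13 - 1\right) \left(\frac{28 - 19}{-24} + 101\right) = 12 \left(- \frac{28 - 19}{24} + 101\right) = 12 \left(\left(- \frac{1}{24}\right) 9 + 101\right) = 12 \left(- \frac{3}{8} + 101\right) = 12 \cdot \frac{805}{8} = \frac{2415}{2}$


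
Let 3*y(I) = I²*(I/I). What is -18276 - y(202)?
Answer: -95632/3 ≈ -31877.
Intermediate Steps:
y(I) = I²/3 (y(I) = (I²*(I/I))/3 = (I²*1)/3 = I²/3)
-18276 - y(202) = -18276 - 202²/3 = -18276 - 40804/3 = -95632/3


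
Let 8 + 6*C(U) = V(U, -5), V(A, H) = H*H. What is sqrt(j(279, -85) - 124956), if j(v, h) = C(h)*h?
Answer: I*sqrt(4507086)/6 ≈ 353.83*I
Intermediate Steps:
V(A, H) = H**2
C(U) = 17/6 (C(U) = -4/3 + (1/6)*(-5)**2 = -4/3 + (1/6)*25 = -4/3 + 25/6 = 17/6)
j(v, h) = 17*h/6
sqrt(j(279, -85) - 124956) = sqrt((17/6)*(-85) - 124956) = sqrt(-1445/6 - 124956) = sqrt(-751181/6) = I*sqrt(4507086)/6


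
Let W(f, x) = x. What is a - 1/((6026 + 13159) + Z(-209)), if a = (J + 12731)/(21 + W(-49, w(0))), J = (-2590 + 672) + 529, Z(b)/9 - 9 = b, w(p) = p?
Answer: 21908961/40565 ≈ 540.09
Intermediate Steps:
Z(b) = 81 + 9*b
J = -1389 (J = -1918 + 529 = -1389)
a = 11342/21 (a = (-1389 + 12731)/(21 + 0) = 11342/21 ≈ 540.10)
a - 1/((6026 + 13159) + Z(-209)) = 11342/21 - 1/((6026 + 13159) + (81 + 9*(-209))) = 11342/21 - 1/(19185 + (81 - 1881)) = 11342/21 - 1/(19185 - 1800) = 11342/21 - 1/17385 = 21908961/40565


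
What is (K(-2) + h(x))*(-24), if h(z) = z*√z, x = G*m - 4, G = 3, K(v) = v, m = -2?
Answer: 48 + 240*I*√10 ≈ 48.0 + 758.95*I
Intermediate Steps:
x = -10 (x = 3*(-2) - 4 = -6 - 4 = -10)
h(z) = z^(3/2)
(K(-2) + h(x))*(-24) = (-2 + (-10)^(3/2))*(-24) = (-2 - 10*I*√10)*(-24) = 48 + 240*I*√10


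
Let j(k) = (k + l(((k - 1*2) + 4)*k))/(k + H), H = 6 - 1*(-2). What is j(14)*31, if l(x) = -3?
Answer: 31/2 ≈ 15.500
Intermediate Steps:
H = 8 (H = 6 + 2 = 8)
j(k) = (-3 + k)/(8 + k) (j(k) = (k - 3)/(k + 8) = (-3 + k)/(8 + k))
j(14)*31 = ((-3 + 14)/(8 + 14))*31 = (11/22)*31 = ((1/22)*11)*31 = (½)*31 = 31/2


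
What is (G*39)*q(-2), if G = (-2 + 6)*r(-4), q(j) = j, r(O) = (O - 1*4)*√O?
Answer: 4992*I ≈ 4992.0*I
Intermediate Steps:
r(O) = √O*(-4 + O) (r(O) = (O - 4)*√O = (-4 + O)*√O = √O*(-4 + O))
G = -64*I (G = (-2 + 6)*(√(-4)*(-4 - 4)) = 4*((2*I)*(-8)) = 4*(-16*I) = -64*I ≈ -64.0*I)
(G*39)*q(-2) = (-64*I*39)*(-2) = -2496*I*(-2) = 4992*I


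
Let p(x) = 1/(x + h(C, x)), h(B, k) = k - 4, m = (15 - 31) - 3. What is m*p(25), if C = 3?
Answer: -19/46 ≈ -0.41304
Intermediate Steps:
m = -19 (m = -16 - 3 = -19)
h(B, k) = -4 + k
p(x) = 1/(-4 + 2*x) (p(x) = 1/(x + (-4 + x)) = 1/(-4 + 2*x))
m*p(25) = -19/(2*(-2 + 25)) = -19/(2*23) = -19*1/46 = -19/46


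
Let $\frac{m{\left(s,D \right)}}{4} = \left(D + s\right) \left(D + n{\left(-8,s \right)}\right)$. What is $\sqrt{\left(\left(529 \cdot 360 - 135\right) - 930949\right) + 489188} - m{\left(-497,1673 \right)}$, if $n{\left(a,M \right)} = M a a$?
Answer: $141755040 + 8 i \sqrt{3929} \approx 1.4176 \cdot 10^{8} + 501.45 i$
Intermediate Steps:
$n{\left(a,M \right)} = M a^{2}$
$m{\left(s,D \right)} = 4 \left(D + s\right) \left(D + 64 s\right)$ ($m{\left(s,D \right)} = 4 \left(D + s\right) \left(D + s \left(-8\right)^{2}\right) = 4 \left(D + s\right) \left(D + s 64\right) = 4 \left(D + s\right) \left(D + 64 s\right)$)
$\sqrt{\left(\left(529 \cdot 360 - 135\right) - 930949\right) + 489188} - m{\left(-497,1673 \right)} = \sqrt{\left(\left(529 \cdot 360 - 135\right) - 930949\right) + 489188} - \left(4 \cdot 1673^{2} + 256 \left(-497\right)^{2} + 260 \cdot 1673 \left(-497\right)\right) = \sqrt{\left(\left(190440 - 135\right) - 930949\right) + 489188} - \left(4 \cdot 2798929 + 256 \cdot 247009 - 216185060\right) = \sqrt{\left(190305 - 930949\right) + 489188} - \left(11195716 + 63234304 - 216185060\right) = \sqrt{-740644 + 489188} - -141755040 = \sqrt{-251456} + 141755040 = 8 i \sqrt{3929} + 141755040 = 141755040 + 8 i \sqrt{3929}$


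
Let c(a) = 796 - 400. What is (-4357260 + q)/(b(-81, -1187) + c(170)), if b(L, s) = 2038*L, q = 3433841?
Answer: 131917/23526 ≈ 5.6073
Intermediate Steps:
c(a) = 396
(-4357260 + q)/(b(-81, -1187) + c(170)) = (-4357260 + 3433841)/(2038*(-81) + 396) = -923419/(-165078 + 396) = -923419/(-164682) = -923419*(-1/164682) = 131917/23526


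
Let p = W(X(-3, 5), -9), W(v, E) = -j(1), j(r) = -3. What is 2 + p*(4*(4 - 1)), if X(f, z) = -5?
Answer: 38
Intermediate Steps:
W(v, E) = 3 (W(v, E) = -1*(-3) = 3)
p = 3
2 + p*(4*(4 - 1)) = 2 + 3*(4*(4 - 1)) = 2 + 3*(4*3) = 2 + 3*12 = 2 + 36 = 38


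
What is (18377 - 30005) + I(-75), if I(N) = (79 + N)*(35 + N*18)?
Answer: -16888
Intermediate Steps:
I(N) = (35 + 18*N)*(79 + N) (I(N) = (79 + N)*(35 + 18*N) = (35 + 18*N)*(79 + N))
(18377 - 30005) + I(-75) = (18377 - 30005) + (2765 + 18*(-75)**2 + 1457*(-75)) = -11628 + (2765 + 18*5625 - 109275) = -11628 + (2765 + 101250 - 109275) = -11628 - 5260 = -16888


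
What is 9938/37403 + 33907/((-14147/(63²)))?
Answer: -719062651709/75591463 ≈ -9512.5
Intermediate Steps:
9938/37403 + 33907/((-14147/(63²))) = 9938*(1/37403) + 33907/((-14147/3969)) = 9938/37403 + 33907/((-14147*1/3969)) = 9938/37403 + 33907/(-2021/567) = 9938/37403 + 33907*(-567/2021) = 9938/37403 - 19225269/2021 = -719062651709/75591463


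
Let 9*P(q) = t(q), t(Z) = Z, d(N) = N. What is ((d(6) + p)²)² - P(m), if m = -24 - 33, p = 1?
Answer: 7222/3 ≈ 2407.3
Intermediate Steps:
m = -57
P(q) = q/9
((d(6) + p)²)² - P(m) = ((6 + 1)²)² - (-57)/9 = (7²)² - 1*(-19/3) = 49² + 19/3 = 2401 + 19/3 = 7222/3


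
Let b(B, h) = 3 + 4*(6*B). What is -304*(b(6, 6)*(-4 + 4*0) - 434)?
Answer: 310688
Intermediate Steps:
b(B, h) = 3 + 24*B
-304*(b(6, 6)*(-4 + 4*0) - 434) = -304*((3 + 24*6)*(-4 + 4*0) - 434) = -304*((3 + 144)*(-4 + 0) - 434) = -304*(147*(-4) - 434) = -304*(-588 - 434) = -304*(-1022) = 310688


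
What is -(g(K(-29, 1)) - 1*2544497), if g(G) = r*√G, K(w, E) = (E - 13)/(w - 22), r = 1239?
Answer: 2544497 - 2478*√17/17 ≈ 2.5439e+6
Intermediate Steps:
K(w, E) = (-13 + E)/(-22 + w)
g(G) = 1239*√G
-(g(K(-29, 1)) - 1*2544497) = -(1239*√((-13 + 1)/(-22 - 29)) - 1*2544497) = -(1239*√(-12/(-51)) - 2544497) = -(1239*√(-1/51*(-12)) - 2544497) = -(1239*√(4/17) - 2544497) = -(1239*(2*√17/17) - 2544497) = -(2478*√17/17 - 2544497) = -(-2544497 + 2478*√17/17) = 2544497 - 2478*√17/17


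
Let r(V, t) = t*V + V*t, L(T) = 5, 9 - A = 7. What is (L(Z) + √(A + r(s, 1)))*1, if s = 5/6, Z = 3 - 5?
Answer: 5 + √33/3 ≈ 6.9149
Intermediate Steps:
A = 2 (A = 9 - 1*7 = 9 - 7 = 2)
Z = -2
s = ⅚ (s = 5*(⅙) = ⅚ ≈ 0.83333)
r(V, t) = 2*V*t (r(V, t) = V*t + V*t = 2*V*t)
(L(Z) + √(A + r(s, 1)))*1 = (5 + √(2 + 2*(⅚)*1))*1 = (5 + √(2 + 5/3))*1 = (5 + √(11/3))*1 = (5 + √33/3)*1 = 5 + √33/3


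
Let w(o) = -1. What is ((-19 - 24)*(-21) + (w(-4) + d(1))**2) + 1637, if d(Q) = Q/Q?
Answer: 2540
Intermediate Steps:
d(Q) = 1
((-19 - 24)*(-21) + (w(-4) + d(1))**2) + 1637 = ((-19 - 24)*(-21) + (-1 + 1)**2) + 1637 = (-43*(-21) + 0**2) + 1637 = (903 + 0) + 1637 = 903 + 1637 = 2540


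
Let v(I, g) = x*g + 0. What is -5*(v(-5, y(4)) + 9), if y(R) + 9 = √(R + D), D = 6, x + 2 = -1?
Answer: -180 + 15*√10 ≈ -132.57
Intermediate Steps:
x = -3 (x = -2 - 1 = -3)
y(R) = -9 + √(6 + R) (y(R) = -9 + √(R + 6) = -9 + √(6 + R))
v(I, g) = -3*g (v(I, g) = -3*g + 0 = -3*g)
-5*(v(-5, y(4)) + 9) = -5*(-3*(-9 + √(6 + 4)) + 9) = -5*(-3*(-9 + √10) + 9) = -5*((27 - 3*√10) + 9) = -5*(36 - 3*√10) = -180 + 15*√10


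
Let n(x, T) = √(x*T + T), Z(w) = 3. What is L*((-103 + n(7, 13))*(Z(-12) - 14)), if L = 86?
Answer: 97438 - 1892*√26 ≈ 87791.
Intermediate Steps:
n(x, T) = √(T + T*x) (n(x, T) = √(T*x + T) = √(T + T*x))
L*((-103 + n(7, 13))*(Z(-12) - 14)) = 86*((-103 + √(13*(1 + 7)))*(3 - 14)) = 86*((-103 + √(13*8))*(-11)) = 86*((-103 + √104)*(-11)) = 86*((-103 + 2*√26)*(-11)) = 86*(1133 - 22*√26) = 97438 - 1892*√26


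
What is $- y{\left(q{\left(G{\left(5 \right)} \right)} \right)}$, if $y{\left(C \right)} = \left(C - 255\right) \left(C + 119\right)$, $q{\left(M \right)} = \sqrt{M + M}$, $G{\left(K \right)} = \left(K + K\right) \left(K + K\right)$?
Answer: $30145 + 1360 \sqrt{2} \approx 32068.0$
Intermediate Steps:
$G{\left(K \right)} = 4 K^{2}$ ($G{\left(K \right)} = 2 K 2 K = 4 K^{2}$)
$q{\left(M \right)} = \sqrt{2} \sqrt{M}$ ($q{\left(M \right)} = \sqrt{2 M} = \sqrt{2} \sqrt{M}$)
$y{\left(C \right)} = \left(-255 + C\right) \left(119 + C\right)$
$- y{\left(q{\left(G{\left(5 \right)} \right)} \right)} = - (-30345 + \left(\sqrt{2} \sqrt{4 \cdot 5^{2}}\right)^{2} - 136 \sqrt{2} \sqrt{4 \cdot 5^{2}}) = - (-30345 + \left(\sqrt{2} \sqrt{4 \cdot 25}\right)^{2} - 136 \sqrt{2} \sqrt{4 \cdot 25}) = - (-30345 + \left(\sqrt{2} \sqrt{100}\right)^{2} - 136 \sqrt{2} \sqrt{100}) = - (-30345 + \left(\sqrt{2} \cdot 10\right)^{2} - 136 \sqrt{2} \cdot 10) = - (-30345 + \left(10 \sqrt{2}\right)^{2} - 136 \cdot 10 \sqrt{2}) = - (-30345 + 200 - 1360 \sqrt{2}) = - (-30145 - 1360 \sqrt{2}) = 30145 + 1360 \sqrt{2}$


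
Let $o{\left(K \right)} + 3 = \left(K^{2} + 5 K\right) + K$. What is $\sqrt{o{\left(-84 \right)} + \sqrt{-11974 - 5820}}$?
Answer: $\sqrt{6549 + i \sqrt{17794}} \approx 80.93 + 0.8241 i$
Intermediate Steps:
$o{\left(K \right)} = -3 + K^{2} + 6 K$ ($o{\left(K \right)} = -3 + \left(\left(K^{2} + 5 K\right) + K\right) = -3 + \left(K^{2} + 6 K\right) = -3 + K^{2} + 6 K$)
$\sqrt{o{\left(-84 \right)} + \sqrt{-11974 - 5820}} = \sqrt{\left(-3 + \left(-84\right)^{2} + 6 \left(-84\right)\right) + \sqrt{-11974 - 5820}} = \sqrt{\left(-3 + 7056 - 504\right) + \sqrt{-17794}} = \sqrt{6549 + i \sqrt{17794}}$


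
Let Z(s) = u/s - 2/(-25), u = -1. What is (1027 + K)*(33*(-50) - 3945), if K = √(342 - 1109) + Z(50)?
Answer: -57464007/10 - 5595*I*√767 ≈ -5.7464e+6 - 1.5495e+5*I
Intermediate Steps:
Z(s) = 2/25 - 1/s (Z(s) = -1/s - 2/(-25) = -1/s - 2*(-1/25) = -1/s + 2/25 = 2/25 - 1/s)
K = 3/50 + I*√767 (K = √(342 - 1109) + (2/25 - 1/50) = √(-767) + (2/25 - 1*1/50) = I*√767 + (2/25 - 1/50) = I*√767 + 3/50 = 3/50 + I*√767 ≈ 0.06 + 27.695*I)
(1027 + K)*(33*(-50) - 3945) = (1027 + (3/50 + I*√767))*(33*(-50) - 3945) = (51353/50 + I*√767)*(-1650 - 3945) = (51353/50 + I*√767)*(-5595) = -57464007/10 - 5595*I*√767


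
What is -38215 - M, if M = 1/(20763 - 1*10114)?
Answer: -406951536/10649 ≈ -38215.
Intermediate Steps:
M = 1/10649 (M = 1/(20763 - 10114) = 1/10649 ≈ 9.3905e-5)
-38215 - M = -38215 - 1*1/10649 = -38215 - 1/10649 = -406951536/10649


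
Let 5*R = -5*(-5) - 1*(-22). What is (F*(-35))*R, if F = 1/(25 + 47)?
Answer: -329/72 ≈ -4.5694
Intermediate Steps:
F = 1/72 ≈ 0.013889
R = 47/5 (R = (-5*(-5) - 1*(-22))/5 = (25 + 22)/5 = (⅕)*47 = 47/5 ≈ 9.4000)
(F*(-35))*R = ((1/72)*(-35))*(47/5) = -35/72*47/5 = -329/72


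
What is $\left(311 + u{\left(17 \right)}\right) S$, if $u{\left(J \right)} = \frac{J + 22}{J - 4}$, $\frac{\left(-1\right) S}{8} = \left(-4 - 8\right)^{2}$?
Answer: $-361728$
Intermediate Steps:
$S = -1152$ ($S = - 8 \left(-4 - 8\right)^{2} = - 8 \left(-12\right)^{2} = \left(-8\right) 144 = -1152$)
$u{\left(J \right)} = \frac{22 + J}{-4 + J}$
$\left(311 + u{\left(17 \right)}\right) S = \left(311 + \frac{22 + 17}{-4 + 17}\right) \left(-1152\right) = \left(311 + \frac{1}{13} \cdot 39\right) \left(-1152\right) = \left(311 + 3\right) \left(-1152\right) = 314 \left(-1152\right) = -361728$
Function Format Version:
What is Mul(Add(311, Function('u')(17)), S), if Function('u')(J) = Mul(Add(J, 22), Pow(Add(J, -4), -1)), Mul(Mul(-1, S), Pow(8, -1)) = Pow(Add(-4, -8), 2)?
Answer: -361728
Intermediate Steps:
S = -1152 (S = Mul(-8, Pow(Add(-4, -8), 2)) = Mul(-8, Pow(-12, 2)) = Mul(-8, 144) = -1152)
Function('u')(J) = Mul(Pow(Add(-4, J), -1), Add(22, J)) (Function('u')(J) = Mul(Add(22, J), Pow(Add(-4, J), -1)) = Mul(Pow(Add(-4, J), -1), Add(22, J)))
Mul(Add(311, Function('u')(17)), S) = Mul(Add(311, Mul(Pow(Add(-4, 17), -1), Add(22, 17))), -1152) = Mul(Add(311, Mul(Pow(13, -1), 39)), -1152) = Mul(Add(311, Mul(Rational(1, 13), 39)), -1152) = Mul(Add(311, 3), -1152) = Mul(314, -1152) = -361728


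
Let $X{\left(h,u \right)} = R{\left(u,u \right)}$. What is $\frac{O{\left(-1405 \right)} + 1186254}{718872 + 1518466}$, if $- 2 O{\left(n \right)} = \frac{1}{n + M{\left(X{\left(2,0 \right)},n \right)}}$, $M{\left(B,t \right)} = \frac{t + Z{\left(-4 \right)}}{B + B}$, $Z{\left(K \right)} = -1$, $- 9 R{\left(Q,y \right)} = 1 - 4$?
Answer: $\frac{8336993113}{15724011464} \approx 0.53021$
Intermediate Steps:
$R{\left(Q,y \right)} = \frac{1}{3}$ ($R{\left(Q,y \right)} = - \frac{1 - 4}{9} = \left(- \frac{1}{9}\right) \left(-3\right) = \frac{1}{3}$)
$X{\left(h,u \right)} = \frac{1}{3}$
$M{\left(B,t \right)} = \frac{-1 + t}{2 B}$ ($M{\left(B,t \right)} = \frac{t - 1}{B + B} = \frac{-1 + t}{2 B}$)
$O{\left(n \right)} = - \frac{1}{2 \left(- \frac{3}{2} + \frac{5 n}{2}\right)}$ ($O{\left(n \right)} = - \frac{1}{2 \left(n + \frac{\frac{1}{\frac{1}{3}} \left(-1 + n\right)}{2}\right)} = - \frac{1}{2 \left(n + \frac{1}{2} \cdot 3 \left(-1 + n\right)\right)} = - \frac{1}{2 \left(n + \left(- \frac{3}{2} + \frac{3 n}{2}\right)\right)} = - \frac{1}{2 \left(- \frac{3}{2} + \frac{5 n}{2}\right)}$)
$\frac{O{\left(-1405 \right)} + 1186254}{718872 + 1518466} = \frac{- \frac{1}{-3 + 5 \left(-1405\right)} + 1186254}{718872 + 1518466} = \frac{- \frac{1}{-3 - 7025} + 1186254}{2237338} = \left(- \frac{1}{-7028} + 1186254\right) \frac{1}{2237338} = \left(\left(-1\right) \left(- \frac{1}{7028}\right) + 1186254\right) \frac{1}{2237338} = \left(\frac{1}{7028} + 1186254\right) \frac{1}{2237338} = \frac{8336993113}{7028} \cdot \frac{1}{2237338} = \frac{8336993113}{15724011464}$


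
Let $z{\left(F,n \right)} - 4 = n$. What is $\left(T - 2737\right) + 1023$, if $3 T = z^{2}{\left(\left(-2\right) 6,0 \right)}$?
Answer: $- \frac{5126}{3} \approx -1708.7$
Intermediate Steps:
$z{\left(F,n \right)} = 4 + n$
$T = \frac{16}{3}$ ($T = \frac{\left(4 + 0\right)^{2}}{3} = \frac{4^{2}}{3} = \frac{1}{3} \cdot 16 = \frac{16}{3} \approx 5.3333$)
$\left(T - 2737\right) + 1023 = \left(\frac{16}{3} - 2737\right) + 1023 = - \frac{8195}{3} + 1023 = - \frac{5126}{3}$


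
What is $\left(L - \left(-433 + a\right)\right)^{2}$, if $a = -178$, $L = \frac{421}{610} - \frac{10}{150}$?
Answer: $\frac{1252767571441}{3348900} \approx 3.7408 \cdot 10^{5}$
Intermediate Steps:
$L = \frac{1141}{1830}$ ($L = 421 \cdot \frac{1}{610} - \frac{1}{15} = \frac{421}{610} - \frac{1}{15} = \frac{1141}{1830} \approx 0.6235$)
$\left(L - \left(-433 + a\right)\right)^{2} = \left(\frac{1141}{1830} + \left(433 - -178\right)\right)^{2} = \left(\frac{1141}{1830} + \left(433 + 178\right)\right)^{2} = \left(\frac{1141}{1830} + 611\right)^{2} = \left(\frac{1119271}{1830}\right)^{2} = \frac{1252767571441}{3348900}$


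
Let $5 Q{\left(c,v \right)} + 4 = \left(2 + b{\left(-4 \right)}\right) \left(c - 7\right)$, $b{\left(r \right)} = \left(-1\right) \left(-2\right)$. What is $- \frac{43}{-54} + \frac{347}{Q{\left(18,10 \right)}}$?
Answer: $\frac{9541}{216} \approx 44.171$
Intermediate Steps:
$b{\left(r \right)} = 2$
$Q{\left(c,v \right)} = - \frac{32}{5} + \frac{4 c}{5}$ ($Q{\left(c,v \right)} = - \frac{4}{5} + \frac{\left(2 + 2\right) \left(c - 7\right)}{5} = - \frac{4}{5} + \frac{4 \left(-7 + c\right)}{5} = - \frac{4}{5} + \frac{-28 + 4 c}{5} = - \frac{4}{5} + \left(- \frac{28}{5} + \frac{4 c}{5}\right) = - \frac{32}{5} + \frac{4 c}{5}$)
$- \frac{43}{-54} + \frac{347}{Q{\left(18,10 \right)}} = - \frac{43}{-54} + \frac{347}{- \frac{32}{5} + \frac{4}{5} \cdot 18} = \left(-43\right) \left(- \frac{1}{54}\right) + \frac{347}{- \frac{32}{5} + \frac{72}{5}} = \frac{43}{54} + \frac{347}{8} = \frac{9541}{216}$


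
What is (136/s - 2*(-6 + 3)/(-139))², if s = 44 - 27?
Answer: 1223236/19321 ≈ 63.311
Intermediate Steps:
s = 17
(136/s - 2*(-6 + 3)/(-139))² = (136/17 - 2*(-6 + 3)/(-139))² = (136*(1/17) - 2*(-3)*(-1/139))² = (8 + 6*(-1/139))² = (8 - 6/139)² = (1106/139)² = 1223236/19321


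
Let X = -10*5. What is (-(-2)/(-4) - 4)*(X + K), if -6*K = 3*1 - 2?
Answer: 903/4 ≈ 225.75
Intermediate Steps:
X = -50
K = -⅙ (K = -(3*1 - 2)/6 = -(3 - 2)/6 = -⅙*1 = -⅙ ≈ -0.16667)
(-(-2)/(-4) - 4)*(X + K) = (-(-2)/(-4) - 4)*(-50 - ⅙) = (-(-2)*(-1)/4 - 4)*(-301/6) = (-1*½ - 4)*(-301/6) = (-½ - 4)*(-301/6) = -9/2*(-301/6) = 903/4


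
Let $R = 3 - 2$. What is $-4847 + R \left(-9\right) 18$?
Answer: $-5009$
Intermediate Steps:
$R = 1$ ($R = 3 - 2 = 1$)
$-4847 + R \left(-9\right) 18 = -4847 + 1 \left(-9\right) 18 = -4847 - 162 = -5009$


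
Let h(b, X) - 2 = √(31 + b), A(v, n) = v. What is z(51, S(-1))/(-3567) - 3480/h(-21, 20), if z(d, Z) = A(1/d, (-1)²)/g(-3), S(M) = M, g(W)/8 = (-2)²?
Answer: 6752759039/5821344 - 580*√10 ≈ -674.12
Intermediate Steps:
g(W) = 32 (g(W) = 8*(-2)² = 8*4 = 32)
h(b, X) = 2 + √(31 + b)
z(d, Z) = 1/(32*d) (z(d, Z) = 1/(d*32) = (1/32)/d = 1/(32*d))
z(51, S(-1))/(-3567) - 3480/h(-21, 20) = ((1/32)/51)/(-3567) - 3480/(2 + √(31 - 21)) = ((1/32)*(1/51))*(-1/3567) - 3480/(2 + √10) = (1/1632)*(-1/3567) - 3480/(2 + √10) = -1/5821344 - 3480/(2 + √10)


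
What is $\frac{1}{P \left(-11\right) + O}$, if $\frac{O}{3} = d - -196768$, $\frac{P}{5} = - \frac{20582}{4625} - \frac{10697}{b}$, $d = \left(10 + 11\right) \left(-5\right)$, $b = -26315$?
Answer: $\frac{256225}{151226916354} \approx 1.6943 \cdot 10^{-6}$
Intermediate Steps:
$d = -105$ ($d = 21 \left(-5\right) = -105$)
$P = - \frac{5180439}{256225}$ ($P = 5 \left(- \frac{20582}{4625} - \frac{10697}{-26315}\right) = 5 \left(\left(-20582\right) \frac{1}{4625} - - \frac{563}{1385}\right) = 5 \left(- \frac{20582}{4625} + \frac{563}{1385}\right) = 5 \left(- \frac{5180439}{1281125}\right) = - \frac{5180439}{256225} \approx -20.218$)
$O = 589989$ ($O = 3 \left(-105 - -196768\right) = 3 \left(-105 + 196768\right) = 3 \cdot 196663 = 589989$)
$\frac{1}{P \left(-11\right) + O} = \frac{1}{\left(- \frac{5180439}{256225}\right) \left(-11\right) + 589989} = \frac{1}{\frac{56984829}{256225} + 589989} = \frac{1}{\frac{151226916354}{256225}} = \frac{256225}{151226916354}$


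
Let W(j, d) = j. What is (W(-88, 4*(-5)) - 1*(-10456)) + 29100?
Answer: 39468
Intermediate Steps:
(W(-88, 4*(-5)) - 1*(-10456)) + 29100 = (-88 - 1*(-10456)) + 29100 = (-88 + 10456) + 29100 = 10368 + 29100 = 39468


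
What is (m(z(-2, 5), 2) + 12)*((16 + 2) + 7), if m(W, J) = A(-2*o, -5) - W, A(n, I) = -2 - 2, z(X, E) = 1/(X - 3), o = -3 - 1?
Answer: 205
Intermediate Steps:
o = -4
z(X, E) = 1/(-3 + X)
A(n, I) = -4
m(W, J) = -4 - W
(m(z(-2, 5), 2) + 12)*((16 + 2) + 7) = ((-4 - 1/(-3 - 2)) + 12)*((16 + 2) + 7) = ((-4 - 1/(-5)) + 12)*(18 + 7) = ((-4 - 1*(-⅕)) + 12)*25 = ((-4 + ⅕) + 12)*25 = (-19/5 + 12)*25 = (41/5)*25 = 205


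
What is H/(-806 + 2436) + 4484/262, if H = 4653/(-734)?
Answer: 2681764097/156731020 ≈ 17.111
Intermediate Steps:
H = -4653/734 (H = 4653*(-1/734) = -4653/734 ≈ -6.3392)
H/(-806 + 2436) + 4484/262 = -4653/(734*(-806 + 2436)) + 4484/262 = -4653/734/1630 + 4484*(1/262) = -4653/734*1/1630 + 2242/131 = -4653/1196420 + 2242/131 = 2681764097/156731020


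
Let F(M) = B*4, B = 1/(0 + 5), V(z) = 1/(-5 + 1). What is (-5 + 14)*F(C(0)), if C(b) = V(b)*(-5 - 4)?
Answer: 36/5 ≈ 7.2000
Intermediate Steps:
V(z) = -1/4 (V(z) = 1/(-4) = -1/4)
B = 1/5 ≈ 0.20000
C(b) = 9/4 (C(b) = -(-5 - 4)/4 = -1/4*(-9) = 9/4)
F(M) = 4/5 (F(M) = (1/5)*4 = 4/5)
(-5 + 14)*F(C(0)) = (-5 + 14)*(4/5) = 9*(4/5) = 36/5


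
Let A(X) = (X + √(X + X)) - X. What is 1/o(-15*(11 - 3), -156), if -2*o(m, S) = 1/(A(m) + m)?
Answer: 240 - 8*I*√15 ≈ 240.0 - 30.984*I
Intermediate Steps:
A(X) = √2*√X (A(X) = (X + √(2*X)) - X = (X + √2*√X) - X = √2*√X)
o(m, S) = -1/(2*(m + √2*√m)) (o(m, S) = -1/(2*(√2*√m + m)) = -1/(2*(m + √2*√m)))
1/o(-15*(11 - 3), -156) = 1/(-1/(2*(-15*(11 - 3)) + 2*√2*√(-15*(11 - 3)))) = 1/(-1/(2*(-15*8) + 2*√2*√(-15*8))) = 1/(-1/(2*(-120) + 2*√2*√(-120))) = 1/(-1/(-240 + 2*√2*(2*I*√30))) = 1/(-1/(-240 + 8*I*√15)) = 240 - 8*I*√15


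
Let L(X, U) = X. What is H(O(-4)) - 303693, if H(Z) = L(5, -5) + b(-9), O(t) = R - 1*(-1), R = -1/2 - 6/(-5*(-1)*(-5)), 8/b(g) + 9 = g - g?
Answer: -2733200/9 ≈ -3.0369e+5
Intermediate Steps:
b(g) = -8/9 (b(g) = 8/(-9 + (g - g)) = 8/(-9 + 0) = 8/(-9) = 8*(-1/9) = -8/9)
R = -13/50 (R = -1*1/2 - 6/(5*(-5)) = -1/2 - 6/(-25) = -1/2 - 6*(-1/25) = -1/2 + 6/25 = -13/50 ≈ -0.26000)
O(t) = 37/50 (O(t) = -13/50 - 1*(-1) = -13/50 + 1 = 37/50)
H(Z) = 37/9 (H(Z) = 5 - 8/9 = 37/9)
H(O(-4)) - 303693 = 37/9 - 303693 = -2733200/9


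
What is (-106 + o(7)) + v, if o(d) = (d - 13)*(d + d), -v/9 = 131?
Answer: -1369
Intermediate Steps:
v = -1179 (v = -9*131 = -1179)
o(d) = 2*d*(-13 + d) (o(d) = (-13 + d)*(2*d) = 2*d*(-13 + d))
(-106 + o(7)) + v = (-106 + 2*7*(-13 + 7)) - 1179 = (-106 + 2*7*(-6)) - 1179 = (-106 - 84) - 1179 = -190 - 1179 = -1369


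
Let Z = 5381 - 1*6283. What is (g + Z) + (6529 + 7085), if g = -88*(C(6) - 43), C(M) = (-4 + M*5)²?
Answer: -42992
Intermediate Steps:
Z = -902 (Z = 5381 - 6283 = -902)
C(M) = (-4 + 5*M)²
g = -55704 (g = -88*((-4 + 5*6)² - 43) = -88*((-4 + 30)² - 43) = -88*(26² - 43) = -88*(676 - 43) = -88*633 = -55704)
(g + Z) + (6529 + 7085) = (-55704 - 902) + (6529 + 7085) = -56606 + 13614 = -42992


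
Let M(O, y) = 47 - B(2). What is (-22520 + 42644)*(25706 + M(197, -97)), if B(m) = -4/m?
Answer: 518293620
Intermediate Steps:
M(O, y) = 49 (M(O, y) = 47 - (-4)/2 = 47 - 1*(-2) = 47 + 2 = 49)
(-22520 + 42644)*(25706 + M(197, -97)) = (-22520 + 42644)*(25706 + 49) = 20124*25755 = 518293620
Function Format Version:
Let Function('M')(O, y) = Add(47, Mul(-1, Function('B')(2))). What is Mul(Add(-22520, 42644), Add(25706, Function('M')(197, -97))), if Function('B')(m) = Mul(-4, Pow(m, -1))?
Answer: 518293620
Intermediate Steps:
Function('M')(O, y) = 49 (Function('M')(O, y) = Add(47, Mul(-1, Mul(-4, Pow(2, -1)))) = Add(47, Mul(-1, Mul(-4, Rational(1, 2)))) = Add(47, Mul(-1, -2)) = Add(47, 2) = 49)
Mul(Add(-22520, 42644), Add(25706, Function('M')(197, -97))) = Mul(Add(-22520, 42644), Add(25706, 49)) = Mul(20124, 25755) = 518293620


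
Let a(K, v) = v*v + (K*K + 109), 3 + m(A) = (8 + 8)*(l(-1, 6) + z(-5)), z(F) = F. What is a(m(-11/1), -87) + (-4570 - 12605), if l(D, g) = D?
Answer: 304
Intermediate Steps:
m(A) = -99 (m(A) = -3 + (8 + 8)*(-1 - 5) = -3 + 16*(-6) = -3 - 96 = -99)
a(K, v) = 109 + K**2 + v**2 (a(K, v) = v**2 + (K**2 + 109) = v**2 + (109 + K**2) = 109 + K**2 + v**2)
a(m(-11/1), -87) + (-4570 - 12605) = (109 + (-99)**2 + (-87)**2) + (-4570 - 12605) = (109 + 9801 + 7569) - 17175 = 17479 - 17175 = 304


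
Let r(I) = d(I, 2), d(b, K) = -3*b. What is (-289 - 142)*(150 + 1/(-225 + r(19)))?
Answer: -18230869/282 ≈ -64649.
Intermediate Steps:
r(I) = -3*I
(-289 - 142)*(150 + 1/(-225 + r(19))) = (-289 - 142)*(150 + 1/(-225 - 3*19)) = -431*(150 + 1/(-225 - 57)) = -431*(150 + 1/(-282)) = -431*(150 - 1/282) = -431*42299/282 = -18230869/282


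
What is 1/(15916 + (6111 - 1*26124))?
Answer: -1/4097 ≈ -0.00024408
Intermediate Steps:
1/(15916 + (6111 - 1*26124)) = 1/(15916 + (6111 - 26124)) = 1/(15916 - 20013) = 1/(-4097) = -1/4097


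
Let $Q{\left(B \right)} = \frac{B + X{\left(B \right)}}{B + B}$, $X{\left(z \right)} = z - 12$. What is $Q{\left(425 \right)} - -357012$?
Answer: $\frac{151730519}{425} \approx 3.5701 \cdot 10^{5}$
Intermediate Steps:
$X{\left(z \right)} = -12 + z$ ($X{\left(z \right)} = z - 12 = -12 + z$)
$Q{\left(B \right)} = \frac{-12 + 2 B}{2 B}$ ($Q{\left(B \right)} = \frac{B + \left(-12 + B\right)}{B + B} = \frac{-12 + 2 B}{2 B}$)
$Q{\left(425 \right)} - -357012 = \frac{-6 + 425}{425} - -357012 = \frac{1}{425} \cdot 419 + 357012 = \frac{419}{425} + 357012 = \frac{151730519}{425}$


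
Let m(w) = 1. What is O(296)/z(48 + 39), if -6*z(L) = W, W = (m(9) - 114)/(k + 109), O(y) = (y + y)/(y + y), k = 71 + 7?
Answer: 1122/113 ≈ 9.9292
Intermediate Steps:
k = 78
O(y) = 1 (O(y) = (2*y)/((2*y)) = (2*y)*(1/(2*y)) = 1)
W = -113/187 (W = (1 - 114)/(78 + 109) = -113/187 ≈ -0.60428)
z(L) = 113/1122 (z(L) = -⅙*(-113/187) = 113/1122)
O(296)/z(48 + 39) = 1/(113/1122) = 1*(1122/113) = 1122/113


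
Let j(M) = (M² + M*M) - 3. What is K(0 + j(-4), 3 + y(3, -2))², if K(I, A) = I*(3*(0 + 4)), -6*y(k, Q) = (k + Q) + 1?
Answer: 121104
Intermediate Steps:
j(M) = -3 + 2*M² (j(M) = (M² + M²) - 3 = 2*M² - 3 = -3 + 2*M²)
y(k, Q) = -⅙ - Q/6 - k/6 (y(k, Q) = -((k + Q) + 1)/6 = -((Q + k) + 1)/6 = -(1 + Q + k)/6 = -⅙ - Q/6 - k/6)
K(I, A) = 12*I (K(I, A) = I*(3*4) = I*12 = 12*I)
K(0 + j(-4), 3 + y(3, -2))² = (12*(0 + (-3 + 2*(-4)²)))² = (12*(0 + (-3 + 2*16)))² = (12*(0 + (-3 + 32)))² = (12*(0 + 29))² = (12*29)² = 348² = 121104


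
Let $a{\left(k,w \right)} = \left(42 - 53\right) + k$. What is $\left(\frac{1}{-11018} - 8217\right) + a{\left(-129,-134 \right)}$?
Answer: $- \frac{92077427}{11018} \approx -8357.0$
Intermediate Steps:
$a{\left(k,w \right)} = -11 + k$
$\left(\frac{1}{-11018} - 8217\right) + a{\left(-129,-134 \right)} = \left(\frac{1}{-11018} - 8217\right) - 140 = \left(- \frac{1}{11018} - 8217\right) - 140 = - \frac{90534907}{11018} - 140 = - \frac{92077427}{11018}$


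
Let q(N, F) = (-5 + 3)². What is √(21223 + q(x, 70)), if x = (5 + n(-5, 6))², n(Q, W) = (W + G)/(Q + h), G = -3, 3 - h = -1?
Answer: √21227 ≈ 145.69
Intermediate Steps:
h = 4 (h = 3 - 1*(-1) = 3 + 1 = 4)
n(Q, W) = (-3 + W)/(4 + Q) (n(Q, W) = (W - 3)/(Q + 4) = (-3 + W)/(4 + Q))
x = 4 (x = (5 + (-3 + 6)/(4 - 5))² = (5 + 3/(-1))² = (5 - 1*3)² = (5 - 3)² = 2² = 4)
q(N, F) = 4 (q(N, F) = (-2)² = 4)
√(21223 + q(x, 70)) = √(21223 + 4) = √21227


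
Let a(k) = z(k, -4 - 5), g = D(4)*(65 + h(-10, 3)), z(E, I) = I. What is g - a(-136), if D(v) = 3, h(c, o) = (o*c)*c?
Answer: 1104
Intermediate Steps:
h(c, o) = o*c² (h(c, o) = (c*o)*c = o*c²)
g = 1095 (g = 3*(65 + 3*(-10)²) = 3*(65 + 3*100) = 3*(65 + 300) = 3*365 = 1095)
a(k) = -9 (a(k) = -4 - 5 = -9)
g - a(-136) = 1095 - 1*(-9) = 1095 + 9 = 1104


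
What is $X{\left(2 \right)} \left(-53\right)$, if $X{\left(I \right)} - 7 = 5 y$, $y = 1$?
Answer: $-636$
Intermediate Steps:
$X{\left(I \right)} = 12$ ($X{\left(I \right)} = 7 + 5 \cdot 1 = 7 + 5 = 12$)
$X{\left(2 \right)} \left(-53\right) = 12 \left(-53\right) = -636$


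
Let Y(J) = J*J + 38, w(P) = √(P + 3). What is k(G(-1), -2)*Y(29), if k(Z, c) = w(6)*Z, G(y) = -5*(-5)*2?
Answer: 131850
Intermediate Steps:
w(P) = √(3 + P)
Y(J) = 38 + J² (Y(J) = J² + 38 = 38 + J²)
G(y) = 50 (G(y) = 25*2 = 50)
k(Z, c) = 3*Z (k(Z, c) = √(3 + 6)*Z = √9*Z = 3*Z)
k(G(-1), -2)*Y(29) = (3*50)*(38 + 29²) = 150*(38 + 841) = 150*879 = 131850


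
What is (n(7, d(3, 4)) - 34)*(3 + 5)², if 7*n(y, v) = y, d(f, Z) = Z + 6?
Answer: -2112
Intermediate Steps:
d(f, Z) = 6 + Z
n(y, v) = y/7
(n(7, d(3, 4)) - 34)*(3 + 5)² = ((⅐)*7 - 34)*(3 + 5)² = (1 - 34)*8² = -33*64 = -2112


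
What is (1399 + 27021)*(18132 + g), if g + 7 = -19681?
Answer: -44221520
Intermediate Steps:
g = -19688 (g = -7 - 19681 = -19688)
(1399 + 27021)*(18132 + g) = (1399 + 27021)*(18132 - 19688) = 28420*(-1556) = -44221520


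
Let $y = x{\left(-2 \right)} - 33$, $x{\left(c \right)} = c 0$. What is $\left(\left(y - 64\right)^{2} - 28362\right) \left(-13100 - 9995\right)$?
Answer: $437719535$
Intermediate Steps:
$x{\left(c \right)} = 0$
$y = -33$ ($y = 0 - 33 = -33$)
$\left(\left(y - 64\right)^{2} - 28362\right) \left(-13100 - 9995\right) = \left(\left(-33 - 64\right)^{2} - 28362\right) \left(-13100 - 9995\right) = \left(\left(-97\right)^{2} - 28362\right) \left(-23095\right) = \left(9409 - 28362\right) \left(-23095\right) = \left(-18953\right) \left(-23095\right) = 437719535$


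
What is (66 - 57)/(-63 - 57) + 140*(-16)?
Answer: -89603/40 ≈ -2240.1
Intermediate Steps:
(66 - 57)/(-63 - 57) + 140*(-16) = 9/(-120) - 2240 = 9*(-1/120) - 2240 = -3/40 - 2240 = -89603/40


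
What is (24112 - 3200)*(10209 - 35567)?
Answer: -530286496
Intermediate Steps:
(24112 - 3200)*(10209 - 35567) = 20912*(-25358) = -530286496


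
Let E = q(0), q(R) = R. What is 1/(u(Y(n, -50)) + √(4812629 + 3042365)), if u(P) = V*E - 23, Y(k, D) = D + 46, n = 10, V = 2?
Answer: 23/7854465 + 7*√160306/7854465 ≈ 0.00035975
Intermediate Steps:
E = 0
Y(k, D) = 46 + D
u(P) = -23 (u(P) = 2*0 - 23 = 0 - 23 = -23)
1/(u(Y(n, -50)) + √(4812629 + 3042365)) = 1/(-23 + √(4812629 + 3042365)) = 1/(-23 + √7854994) = 1/(-23 + 7*√160306)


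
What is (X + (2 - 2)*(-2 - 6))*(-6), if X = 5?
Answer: -30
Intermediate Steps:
(X + (2 - 2)*(-2 - 6))*(-6) = (5 + (2 - 2)*(-2 - 6))*(-6) = (5 + 0*(-8))*(-6) = (5 + 0)*(-6) = 5*(-6) = -30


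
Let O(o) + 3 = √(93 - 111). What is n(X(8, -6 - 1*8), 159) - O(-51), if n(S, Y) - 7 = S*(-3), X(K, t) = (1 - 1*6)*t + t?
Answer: -158 - 3*I*√2 ≈ -158.0 - 4.2426*I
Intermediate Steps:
X(K, t) = -4*t (X(K, t) = (1 - 6)*t + t = -5*t + t = -4*t)
n(S, Y) = 7 - 3*S (n(S, Y) = 7 + S*(-3) = 7 - 3*S)
O(o) = -3 + 3*I*√2 (O(o) = -3 + √(93 - 111) = -3 + √(-18) = -3 + 3*I*√2)
n(X(8, -6 - 1*8), 159) - O(-51) = (7 - (-12)*(-6 - 1*8)) - (-3 + 3*I*√2) = (7 - (-12)*(-6 - 8)) + (3 - 3*I*√2) = (7 - (-12)*(-14)) + (3 - 3*I*√2) = (7 - 3*56) + (3 - 3*I*√2) = (7 - 168) + (3 - 3*I*√2) = -161 + (3 - 3*I*√2) = -158 - 3*I*√2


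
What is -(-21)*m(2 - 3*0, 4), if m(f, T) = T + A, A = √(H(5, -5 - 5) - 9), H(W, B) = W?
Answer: 84 + 42*I ≈ 84.0 + 42.0*I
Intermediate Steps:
A = 2*I (A = √(5 - 9) = √(-4) = 2*I ≈ 2.0*I)
m(f, T) = T + 2*I
-(-21)*m(2 - 3*0, 4) = -(-21)*(4 + 2*I) = -(-84 - 42*I) = 84 + 42*I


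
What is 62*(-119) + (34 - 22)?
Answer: -7366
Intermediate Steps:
62*(-119) + (34 - 22) = -7378 + 12 = -7366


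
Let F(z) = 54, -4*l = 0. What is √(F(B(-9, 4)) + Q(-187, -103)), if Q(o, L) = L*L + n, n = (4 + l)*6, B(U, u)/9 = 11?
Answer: √10687 ≈ 103.38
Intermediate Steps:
l = 0 (l = -¼*0 = 0)
B(U, u) = 99 (B(U, u) = 9*11 = 99)
n = 24 (n = (4 + 0)*6 = 4*6 = 24)
Q(o, L) = 24 + L² (Q(o, L) = L*L + 24 = L² + 24 = 24 + L²)
√(F(B(-9, 4)) + Q(-187, -103)) = √(54 + (24 + (-103)²)) = √(54 + (24 + 10609)) = √(54 + 10633) = √10687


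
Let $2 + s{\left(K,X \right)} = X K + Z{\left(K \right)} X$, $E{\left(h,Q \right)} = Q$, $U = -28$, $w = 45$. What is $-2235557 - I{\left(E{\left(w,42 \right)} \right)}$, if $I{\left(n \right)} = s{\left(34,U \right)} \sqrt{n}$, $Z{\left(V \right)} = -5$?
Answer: $-2235557 + 814 \sqrt{42} \approx -2.2303 \cdot 10^{6}$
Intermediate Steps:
$s{\left(K,X \right)} = -2 - 5 X + K X$ ($s{\left(K,X \right)} = -2 + \left(X K - 5 X\right) = -2 + \left(K X - 5 X\right) = -2 + \left(- 5 X + K X\right) = -2 - 5 X + K X$)
$I{\left(n \right)} = - 814 \sqrt{n}$ ($I{\left(n \right)} = \left(-2 - -140 + 34 \left(-28\right)\right) \sqrt{n} = \left(-2 + 140 - 952\right) \sqrt{n} = - 814 \sqrt{n}$)
$-2235557 - I{\left(E{\left(w,42 \right)} \right)} = -2235557 - - 814 \sqrt{42} = -2235557 + 814 \sqrt{42}$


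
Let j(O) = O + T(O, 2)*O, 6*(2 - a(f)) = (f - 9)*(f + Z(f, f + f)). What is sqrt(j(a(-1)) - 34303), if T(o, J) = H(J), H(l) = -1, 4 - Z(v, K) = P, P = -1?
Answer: I*sqrt(34303) ≈ 185.21*I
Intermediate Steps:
Z(v, K) = 5 (Z(v, K) = 4 - 1*(-1) = 4 + 1 = 5)
a(f) = 2 - (-9 + f)*(5 + f)/6 (a(f) = 2 - (f - 9)*(f + 5)/6 = 2 - (-9 + f)*(5 + f)/6)
T(o, J) = -1
j(O) = 0 (j(O) = O - O = 0)
sqrt(j(a(-1)) - 34303) = sqrt(0 - 34303) = sqrt(-34303) = I*sqrt(34303)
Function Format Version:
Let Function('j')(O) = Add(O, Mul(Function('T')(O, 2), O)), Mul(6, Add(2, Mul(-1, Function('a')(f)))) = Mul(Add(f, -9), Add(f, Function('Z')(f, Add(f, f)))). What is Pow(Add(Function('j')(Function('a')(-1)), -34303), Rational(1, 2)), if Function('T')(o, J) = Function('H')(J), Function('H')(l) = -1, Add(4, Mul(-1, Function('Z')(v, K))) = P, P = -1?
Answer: Mul(I, Pow(34303, Rational(1, 2))) ≈ Mul(185.21, I)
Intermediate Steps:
Function('Z')(v, K) = 5 (Function('Z')(v, K) = Add(4, Mul(-1, -1)) = Add(4, 1) = 5)
Function('a')(f) = Add(2, Mul(Rational(-1, 6), Add(-9, f), Add(5, f))) (Function('a')(f) = Add(2, Mul(Rational(-1, 6), Mul(Add(f, -9), Add(f, 5)))) = Add(2, Mul(Rational(-1, 6), Mul(Add(-9, f), Add(5, f)))) = Add(2, Mul(Rational(-1, 6), Add(-9, f), Add(5, f))))
Function('T')(o, J) = -1
Function('j')(O) = 0 (Function('j')(O) = Add(O, Mul(-1, O)) = 0)
Pow(Add(Function('j')(Function('a')(-1)), -34303), Rational(1, 2)) = Pow(Add(0, -34303), Rational(1, 2)) = Pow(-34303, Rational(1, 2)) = Mul(I, Pow(34303, Rational(1, 2)))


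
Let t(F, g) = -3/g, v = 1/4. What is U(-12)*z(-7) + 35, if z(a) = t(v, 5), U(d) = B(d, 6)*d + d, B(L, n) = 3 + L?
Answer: -113/5 ≈ -22.600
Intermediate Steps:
v = 1/4 ≈ 0.25000
U(d) = d + d*(3 + d) (U(d) = (3 + d)*d + d = d*(3 + d) + d = d + d*(3 + d))
z(a) = -3/5
U(-12)*z(-7) + 35 = -12*(4 - 12)*(-3/5) + 35 = -12*(-8)*(-3/5) + 35 = 96*(-3/5) + 35 = -288/5 + 35 = -113/5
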